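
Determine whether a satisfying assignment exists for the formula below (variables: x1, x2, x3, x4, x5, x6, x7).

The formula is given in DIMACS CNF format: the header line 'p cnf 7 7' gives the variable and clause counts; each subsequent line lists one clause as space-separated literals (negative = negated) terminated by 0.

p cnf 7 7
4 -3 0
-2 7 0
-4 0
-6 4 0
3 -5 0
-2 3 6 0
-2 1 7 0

(¬x4) alone gives x4 = False.
(¬x3) alone gives x3 = False.
(¬x6) alone gives x6 = False.
(¬x5) alone gives x5 = False.
(¬x2) alone gives x2 = False.
No clause remains; x1, x7 are free.
A satisfying assignment: x1=True, x2=False, x3=False, x4=False, x5=False, x6=False, x7=True.

Yes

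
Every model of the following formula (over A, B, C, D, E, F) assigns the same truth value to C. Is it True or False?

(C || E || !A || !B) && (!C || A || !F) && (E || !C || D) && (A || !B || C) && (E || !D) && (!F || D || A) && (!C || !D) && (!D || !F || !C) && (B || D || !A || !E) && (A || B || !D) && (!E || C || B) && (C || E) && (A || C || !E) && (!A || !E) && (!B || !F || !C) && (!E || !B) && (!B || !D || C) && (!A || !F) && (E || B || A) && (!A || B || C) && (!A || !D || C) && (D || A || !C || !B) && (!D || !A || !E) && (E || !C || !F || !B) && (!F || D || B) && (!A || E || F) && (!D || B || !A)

Suppose C = false.
Unit clause (E) forces E = true.
Unit clause (B) forces B = true.
Now (!B) is unsatisfied and unit — conflict.
So every satisfying assignment has C = True.

True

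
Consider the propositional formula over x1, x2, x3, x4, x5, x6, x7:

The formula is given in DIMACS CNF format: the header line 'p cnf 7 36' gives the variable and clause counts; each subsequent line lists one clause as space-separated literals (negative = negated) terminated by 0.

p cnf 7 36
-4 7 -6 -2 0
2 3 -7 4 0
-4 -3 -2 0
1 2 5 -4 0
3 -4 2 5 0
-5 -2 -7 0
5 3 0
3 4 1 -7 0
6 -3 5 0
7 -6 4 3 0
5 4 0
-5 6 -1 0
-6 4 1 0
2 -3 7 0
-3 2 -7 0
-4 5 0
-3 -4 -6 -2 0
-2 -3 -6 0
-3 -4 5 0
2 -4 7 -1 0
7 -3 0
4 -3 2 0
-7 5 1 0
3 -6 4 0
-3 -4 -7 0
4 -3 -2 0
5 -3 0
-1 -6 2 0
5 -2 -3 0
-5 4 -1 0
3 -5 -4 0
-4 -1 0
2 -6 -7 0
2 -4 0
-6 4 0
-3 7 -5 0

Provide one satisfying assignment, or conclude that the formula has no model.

Case x5 = True:
Case x2 = True:
From the singleton clause (¬x7), x7 = False.
From the singleton clause (¬x3), x3 = False.
From the singleton clause (¬x4), x4 = False.
From the singleton clause (¬x6), x6 = False.
From the singleton clause (¬x1), x1 = False.
This assignment satisfies each clause.

x1=False, x2=True, x3=False, x4=False, x5=True, x6=False, x7=False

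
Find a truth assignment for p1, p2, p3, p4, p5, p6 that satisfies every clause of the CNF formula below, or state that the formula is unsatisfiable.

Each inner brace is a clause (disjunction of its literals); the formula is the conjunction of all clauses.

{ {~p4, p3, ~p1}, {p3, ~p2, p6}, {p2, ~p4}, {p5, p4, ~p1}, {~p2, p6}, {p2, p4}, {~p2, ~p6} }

Suppose p2 = 1.
The clause (p6) is unit, so p6 = 1.
That conflicts with the unit clause (~p6).
Backtrack on p2: now try p2 = 0.
The clause (~p4) is unit, so p4 = 0.
That conflicts with the unit clause (p4).
Neither p2 = 1 nor p2 = 0 works.

UNSATISFIABLE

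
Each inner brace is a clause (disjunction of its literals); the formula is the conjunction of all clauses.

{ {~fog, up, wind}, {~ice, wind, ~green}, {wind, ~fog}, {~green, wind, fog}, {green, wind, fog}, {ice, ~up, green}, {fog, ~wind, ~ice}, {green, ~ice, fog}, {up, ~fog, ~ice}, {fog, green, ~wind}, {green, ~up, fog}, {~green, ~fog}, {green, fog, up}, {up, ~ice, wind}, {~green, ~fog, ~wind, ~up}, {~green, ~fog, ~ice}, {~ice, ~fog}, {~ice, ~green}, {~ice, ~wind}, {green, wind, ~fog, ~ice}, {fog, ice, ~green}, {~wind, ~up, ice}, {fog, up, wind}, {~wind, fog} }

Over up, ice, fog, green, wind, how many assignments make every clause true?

1

There are 2^5 = 32 truth assignments over (up, ice, fog, green, wind).
Split on up. With up = 1, the clauses containing up are satisfied and ~up drops from the rest; 0 of the 2^4 = 16 assignments to the other variables satisfy what remains.
With up = 0, by the same count on the reduced clause set, 1 assignment works.
Total: 0 + 1 = 1.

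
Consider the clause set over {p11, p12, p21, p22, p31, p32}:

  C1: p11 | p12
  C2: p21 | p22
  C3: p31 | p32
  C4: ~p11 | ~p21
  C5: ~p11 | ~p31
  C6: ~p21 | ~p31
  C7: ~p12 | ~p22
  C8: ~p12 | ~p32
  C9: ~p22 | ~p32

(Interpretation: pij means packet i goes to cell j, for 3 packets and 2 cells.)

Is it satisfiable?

No

Suppose p11 = 1.
Unit clause (~p21) forces p21 = 0.
Unit clause (p22) forces p22 = 1.
Unit clause (~p31) forces p31 = 0.
Unit clause (p32) forces p32 = 1.
That conflicts with the unit clause (~p32).
Backtrack on p11: now try p11 = 0.
Unit clause (p12) forces p12 = 1.
Unit clause (~p22) forces p22 = 0.
Unit clause (p21) forces p21 = 1.
Unit clause (~p31) forces p31 = 0.
Unit clause (p32) forces p32 = 1.
That conflicts with the unit clause (~p32).
Either choice for p11 ends in contradiction.
No assignment satisfies every clause.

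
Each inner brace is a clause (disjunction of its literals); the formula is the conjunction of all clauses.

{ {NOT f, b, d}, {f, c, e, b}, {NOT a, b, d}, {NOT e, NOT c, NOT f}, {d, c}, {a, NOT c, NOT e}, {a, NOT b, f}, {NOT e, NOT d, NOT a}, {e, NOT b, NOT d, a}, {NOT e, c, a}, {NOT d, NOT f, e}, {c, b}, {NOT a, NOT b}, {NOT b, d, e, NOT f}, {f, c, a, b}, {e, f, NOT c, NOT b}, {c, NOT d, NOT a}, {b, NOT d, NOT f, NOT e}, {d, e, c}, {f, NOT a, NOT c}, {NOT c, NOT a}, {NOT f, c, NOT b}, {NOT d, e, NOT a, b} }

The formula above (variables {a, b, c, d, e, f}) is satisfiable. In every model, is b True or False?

Suppose b = true.
The clause (NOT a) is unit, so a = false.
The clause (f) is unit, so f = true.
The clause (c) is unit, so c = true.
The clause (NOT e) is unit, so e = false.
The clause (NOT d) is unit, so d = false.
That conflicts with the unit clause (d).
So every satisfying assignment has b = False.

False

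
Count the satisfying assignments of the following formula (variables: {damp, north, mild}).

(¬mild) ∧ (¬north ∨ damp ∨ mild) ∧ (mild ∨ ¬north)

2

There are 2^3 = 8 truth assignments over (damp, north, mild).
Check each against the 3 clauses (columns in the order damp, north, mild):
  F F F  ✓ satisfies all
  F F T  ✗ fails (¬mild)
  F T F  ✗ fails (¬north ∨ damp ∨ mild)
  F T T  ✗ fails (¬mild)
  T F F  ✓ satisfies all
  T F T  ✗ fails (¬mild)
  T T F  ✗ fails (mild ∨ ¬north)
  T T T  ✗ fails (¬mild)
2 of the 8 rows are models.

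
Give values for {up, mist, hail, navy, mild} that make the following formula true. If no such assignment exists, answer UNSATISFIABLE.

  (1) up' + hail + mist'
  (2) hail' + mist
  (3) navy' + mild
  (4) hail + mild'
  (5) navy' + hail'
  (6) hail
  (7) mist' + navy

UNSATISFIABLE

Unit clause (hail) forces hail = 1.
Unit clause (mist) forces mist = 1.
Unit clause (navy') forces navy = 0.
That conflicts with the unit clause (navy).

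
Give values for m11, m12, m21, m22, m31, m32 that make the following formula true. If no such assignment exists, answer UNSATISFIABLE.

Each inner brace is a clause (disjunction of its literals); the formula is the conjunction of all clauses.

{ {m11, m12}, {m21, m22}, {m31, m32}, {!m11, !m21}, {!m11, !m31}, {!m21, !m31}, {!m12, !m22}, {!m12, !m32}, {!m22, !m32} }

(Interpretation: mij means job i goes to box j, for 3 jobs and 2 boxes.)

Suppose m11 = true.
The clause (!m21) is unit, so m21 = false.
The clause (m22) is unit, so m22 = true.
The clause (!m31) is unit, so m31 = false.
The clause (m32) is unit, so m32 = true.
That conflicts with the unit clause (!m32).
Backtrack on m11: now try m11 = false.
The clause (m12) is unit, so m12 = true.
The clause (!m22) is unit, so m22 = false.
The clause (m21) is unit, so m21 = true.
The clause (!m31) is unit, so m31 = false.
The clause (m32) is unit, so m32 = true.
That conflicts with the unit clause (!m32).
Either choice for m11 ends in contradiction.

UNSATISFIABLE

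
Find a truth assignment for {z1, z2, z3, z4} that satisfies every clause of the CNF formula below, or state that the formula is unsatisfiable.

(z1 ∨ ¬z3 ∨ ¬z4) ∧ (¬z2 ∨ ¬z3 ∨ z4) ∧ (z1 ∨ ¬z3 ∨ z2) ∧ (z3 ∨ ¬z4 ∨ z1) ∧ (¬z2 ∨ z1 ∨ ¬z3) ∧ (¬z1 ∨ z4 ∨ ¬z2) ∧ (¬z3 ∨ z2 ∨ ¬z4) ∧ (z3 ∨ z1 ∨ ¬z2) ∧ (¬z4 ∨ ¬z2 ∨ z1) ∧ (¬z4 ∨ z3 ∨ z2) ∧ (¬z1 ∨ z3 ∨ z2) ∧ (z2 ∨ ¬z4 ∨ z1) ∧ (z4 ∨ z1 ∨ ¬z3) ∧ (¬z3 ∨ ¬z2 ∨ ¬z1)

Case z1 = True:
Case z4 = True:
Case z3 = False:
From the singleton clause (z2), z2 = True.
Every clause now holds.

z1: True; z2: True; z3: False; z4: True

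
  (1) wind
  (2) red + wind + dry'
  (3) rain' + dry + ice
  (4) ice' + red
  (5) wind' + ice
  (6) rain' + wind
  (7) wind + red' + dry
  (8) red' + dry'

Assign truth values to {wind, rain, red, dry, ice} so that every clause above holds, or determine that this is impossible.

wind ↦ 1; rain ↦ 1; red ↦ 1; dry ↦ 0; ice ↦ 1

Unit clause (wind) forces wind = 1.
Unit clause (ice) forces ice = 1.
Unit clause (red) forces red = 1.
Unit clause (dry') forces dry = 0.
No clause remains; rain is free.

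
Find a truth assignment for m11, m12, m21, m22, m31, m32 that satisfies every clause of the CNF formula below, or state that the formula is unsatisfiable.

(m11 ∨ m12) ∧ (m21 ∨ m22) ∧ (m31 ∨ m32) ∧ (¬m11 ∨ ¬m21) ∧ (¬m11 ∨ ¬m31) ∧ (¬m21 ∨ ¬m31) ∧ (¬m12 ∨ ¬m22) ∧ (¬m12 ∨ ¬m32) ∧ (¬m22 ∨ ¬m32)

Case m11 = True:
From the singleton clause (¬m21), m21 = False.
From the singleton clause (m22), m22 = True.
From the singleton clause (¬m31), m31 = False.
From the singleton clause (m32), m32 = True.
But (¬m32) is also a unit clause — contradiction.
That branch fails; take m11 = False instead.
From the singleton clause (m12), m12 = True.
From the singleton clause (¬m22), m22 = False.
From the singleton clause (m21), m21 = True.
From the singleton clause (¬m31), m31 = False.
From the singleton clause (m32), m32 = True.
But (¬m32) is also a unit clause — contradiction.
Either choice for m11 ends in contradiction.

UNSATISFIABLE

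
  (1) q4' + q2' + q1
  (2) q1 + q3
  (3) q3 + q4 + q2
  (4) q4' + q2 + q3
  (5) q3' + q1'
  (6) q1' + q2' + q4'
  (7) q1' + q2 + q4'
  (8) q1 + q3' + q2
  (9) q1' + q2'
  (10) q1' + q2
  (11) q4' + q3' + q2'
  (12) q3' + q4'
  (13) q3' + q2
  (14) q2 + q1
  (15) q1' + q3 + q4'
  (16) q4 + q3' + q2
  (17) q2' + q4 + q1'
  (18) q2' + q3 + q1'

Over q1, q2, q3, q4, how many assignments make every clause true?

There are 2^4 = 16 truth assignments over (q1, q2, q3, q4).
Check each against the 18 clauses (columns in the order q1, q2, q3, q4):
  F F F F  ✗ fails (q1 + q3)
  F F F T  ✗ fails (q1 + q3)
  F F T F  ✗ fails (q1 + q3' + q2)
  F F T T  ✗ fails (q1 + q3' + q2)
  F T F F  ✗ fails (q1 + q3)
  F T F T  ✗ fails (q4' + q2' + q1)
  F T T F  ✓ satisfies all
  F T T T  ✗ fails (q4' + q2' + q1)
  T F F F  ✗ fails (q3 + q4 + q2)
  T F F T  ✗ fails (q4' + q2 + q3)
  T F T F  ✗ fails (q3' + q1')
  T F T T  ✗ fails (q3' + q1')
  T T F F  ✗ fails (q1' + q2')
  T T F T  ✗ fails (q1' + q2' + q4')
  T T T F  ✗ fails (q3' + q1')
  T T T T  ✗ fails (q3' + q1')
1 of the 16 rows is a model.

1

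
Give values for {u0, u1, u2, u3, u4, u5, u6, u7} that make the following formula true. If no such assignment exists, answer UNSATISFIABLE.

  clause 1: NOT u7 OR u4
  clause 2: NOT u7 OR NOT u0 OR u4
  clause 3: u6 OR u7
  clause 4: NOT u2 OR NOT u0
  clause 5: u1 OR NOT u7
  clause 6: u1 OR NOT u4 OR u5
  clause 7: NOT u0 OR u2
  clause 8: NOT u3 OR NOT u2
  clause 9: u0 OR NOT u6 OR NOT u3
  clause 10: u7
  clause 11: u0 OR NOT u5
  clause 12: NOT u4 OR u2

(u7) alone gives u7 = true.
(u4) alone gives u4 = true.
(u1) alone gives u1 = true.
(u2) alone gives u2 = true.
(NOT u0) alone gives u0 = false.
(NOT u3) alone gives u3 = false.
(NOT u5) alone gives u5 = false.
Every clause is now satisfied; u6 is unconstrained.

u0: false, u1: true, u2: true, u3: false, u4: true, u5: false, u6: false, u7: true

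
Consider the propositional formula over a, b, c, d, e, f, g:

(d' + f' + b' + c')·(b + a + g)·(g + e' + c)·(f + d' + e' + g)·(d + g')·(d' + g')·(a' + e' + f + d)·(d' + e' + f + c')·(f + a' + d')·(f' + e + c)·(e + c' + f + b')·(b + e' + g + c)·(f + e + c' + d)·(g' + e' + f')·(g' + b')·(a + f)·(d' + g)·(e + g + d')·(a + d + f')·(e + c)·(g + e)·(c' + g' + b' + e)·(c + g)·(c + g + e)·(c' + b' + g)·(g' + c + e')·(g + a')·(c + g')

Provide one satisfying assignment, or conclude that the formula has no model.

Case d = 1:
(g') alone gives g = 0.
That conflicts with the unit clause (g).
So d must be the other value — set d = 0.
(g') alone gives g = 0.
(e) alone gives e = 1.
(c) alone gives c = 1.
(b') alone gives b = 0.
(a) alone gives a = 1.
That conflicts with the unit clause (a').
Neither d = 1 nor d = 0 works.

UNSATISFIABLE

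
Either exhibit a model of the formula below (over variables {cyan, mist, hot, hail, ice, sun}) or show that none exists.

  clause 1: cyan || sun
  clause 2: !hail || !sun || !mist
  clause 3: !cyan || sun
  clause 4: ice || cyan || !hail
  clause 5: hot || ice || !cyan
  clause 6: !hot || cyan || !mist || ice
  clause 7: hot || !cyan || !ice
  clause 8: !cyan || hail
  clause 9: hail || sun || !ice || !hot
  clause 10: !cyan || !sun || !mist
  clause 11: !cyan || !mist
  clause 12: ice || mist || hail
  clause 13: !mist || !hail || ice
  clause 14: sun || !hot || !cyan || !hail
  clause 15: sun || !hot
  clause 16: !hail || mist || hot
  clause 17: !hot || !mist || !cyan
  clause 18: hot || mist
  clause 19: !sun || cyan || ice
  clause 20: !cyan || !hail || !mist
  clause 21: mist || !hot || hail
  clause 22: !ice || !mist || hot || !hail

cyan=false, mist=true, hot=true, hail=false, ice=true, sun=true

Branch on cyan: set cyan = false.
Unit clause (sun) forces sun = true.
Unit clause (ice) forces ice = true.
Branch on hail: set hail = false.
Branch on hot: set hot = true.
Unit clause (mist) forces mist = true.
Every clause now holds.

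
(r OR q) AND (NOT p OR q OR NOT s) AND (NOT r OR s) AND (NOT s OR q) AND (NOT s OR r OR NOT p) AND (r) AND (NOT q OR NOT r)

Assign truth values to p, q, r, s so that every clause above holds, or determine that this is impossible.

UNSATISFIABLE

From the singleton clause (r), r = true.
From the singleton clause (s), s = true.
From the singleton clause (q), q = true.
Now (NOT q) is unsatisfied and unit — conflict.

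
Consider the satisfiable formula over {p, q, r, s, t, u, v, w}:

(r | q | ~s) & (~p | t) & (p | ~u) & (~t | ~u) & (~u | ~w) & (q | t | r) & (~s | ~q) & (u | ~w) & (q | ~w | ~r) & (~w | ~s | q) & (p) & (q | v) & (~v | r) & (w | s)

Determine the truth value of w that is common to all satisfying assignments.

False

Suppose w = 1.
Unit clause (~u) forces u = 0.
Now (u) is unsatisfied and unit — conflict.
So every satisfying assignment has w = False.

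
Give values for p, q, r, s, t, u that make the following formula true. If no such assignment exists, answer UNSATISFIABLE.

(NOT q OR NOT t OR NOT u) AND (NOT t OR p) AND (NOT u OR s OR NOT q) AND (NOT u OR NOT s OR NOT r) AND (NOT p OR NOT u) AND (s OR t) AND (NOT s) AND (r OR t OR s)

The clause (NOT s) is unit, so s = false.
The clause (t) is unit, so t = true.
The clause (p) is unit, so p = true.
The clause (NOT u) is unit, so u = false.
All clauses hold; q, r can take either value.

p ↦ true; q ↦ true; r ↦ false; s ↦ false; t ↦ true; u ↦ false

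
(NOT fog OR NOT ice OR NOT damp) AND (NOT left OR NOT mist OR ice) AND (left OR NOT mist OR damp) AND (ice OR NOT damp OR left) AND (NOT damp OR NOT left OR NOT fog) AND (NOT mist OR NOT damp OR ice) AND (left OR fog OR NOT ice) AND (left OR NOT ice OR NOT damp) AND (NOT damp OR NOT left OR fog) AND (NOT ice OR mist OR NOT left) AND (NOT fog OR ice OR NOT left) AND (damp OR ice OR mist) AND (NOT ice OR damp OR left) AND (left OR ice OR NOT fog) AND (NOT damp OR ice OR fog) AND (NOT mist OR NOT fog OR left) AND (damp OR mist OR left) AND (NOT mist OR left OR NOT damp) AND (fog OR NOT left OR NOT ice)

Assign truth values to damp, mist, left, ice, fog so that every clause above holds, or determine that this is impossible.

damp: false, mist: true, left: true, ice: true, fog: true

Suppose fog = true.
Suppose ice = true.
(NOT damp) alone gives damp = false.
(left) alone gives left = true.
(mist) alone gives mist = true.
All clauses are satisfied.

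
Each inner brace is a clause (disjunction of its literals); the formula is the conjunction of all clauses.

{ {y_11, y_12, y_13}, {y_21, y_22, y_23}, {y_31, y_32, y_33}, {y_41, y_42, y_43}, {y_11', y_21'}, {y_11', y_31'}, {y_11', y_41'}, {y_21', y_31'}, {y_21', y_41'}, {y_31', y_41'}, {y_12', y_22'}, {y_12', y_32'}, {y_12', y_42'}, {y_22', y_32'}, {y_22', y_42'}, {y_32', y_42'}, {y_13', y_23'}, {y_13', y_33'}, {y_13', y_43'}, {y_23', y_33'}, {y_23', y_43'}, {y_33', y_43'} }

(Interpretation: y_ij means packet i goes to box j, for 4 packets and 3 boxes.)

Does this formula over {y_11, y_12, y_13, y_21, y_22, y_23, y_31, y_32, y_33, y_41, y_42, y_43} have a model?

No, unsatisfiable

Case y_11 = 0:
Case y_12 = 1:
The clause (y_22') is unit, so y_22 = 0.
The clause (y_32') is unit, so y_32 = 0.
The clause (y_42') is unit, so y_42 = 0.
Case y_21 = 1:
The clause (y_31') is unit, so y_31 = 0.
The clause (y_33) is unit, so y_33 = 1.
The clause (y_41') is unit, so y_41 = 0.
The clause (y_43) is unit, so y_43 = 1.
That conflicts with the unit clause (y_43').
Undo y_21 and try y_21 = 0.
The clause (y_23) is unit, so y_23 = 1.
The clause (y_13') is unit, so y_13 = 0.
The clause (y_33') is unit, so y_33 = 0.
The clause (y_31) is unit, so y_31 = 1.
The clause (y_41') is unit, so y_41 = 0.
The clause (y_43) is unit, so y_43 = 1.
That conflicts with the unit clause (y_43').
Both values of y_21 lead to a conflict.
Undo y_12 and try y_12 = 0.
The clause (y_13) is unit, so y_13 = 1.
The clause (y_23') is unit, so y_23 = 0.
The clause (y_33') is unit, so y_33 = 0.
The clause (y_43') is unit, so y_43 = 0.
Case y_21 = 1:
The clause (y_31') is unit, so y_31 = 0.
The clause (y_32) is unit, so y_32 = 1.
The clause (y_41') is unit, so y_41 = 0.
The clause (y_42) is unit, so y_42 = 1.
That conflicts with the unit clause (y_42').
Undo y_21 and try y_21 = 0.
The clause (y_22) is unit, so y_22 = 1.
The clause (y_32') is unit, so y_32 = 0.
The clause (y_31) is unit, so y_31 = 1.
The clause (y_41') is unit, so y_41 = 0.
The clause (y_42) is unit, so y_42 = 1.
That conflicts with the unit clause (y_42').
Both values of y_21 lead to a conflict.
Both values of y_12 lead to a conflict.
Undo y_11 and try y_11 = 1.
The clause (y_21') is unit, so y_21 = 0.
The clause (y_31') is unit, so y_31 = 0.
The clause (y_41') is unit, so y_41 = 0.
Case y_22 = 1:
The clause (y_12') is unit, so y_12 = 0.
The clause (y_32') is unit, so y_32 = 0.
The clause (y_33) is unit, so y_33 = 1.
The clause (y_42') is unit, so y_42 = 0.
The clause (y_43) is unit, so y_43 = 1.
That conflicts with the unit clause (y_43').
Undo y_22 and try y_22 = 0.
The clause (y_23) is unit, so y_23 = 1.
The clause (y_13') is unit, so y_13 = 0.
The clause (y_33') is unit, so y_33 = 0.
The clause (y_32) is unit, so y_32 = 1.
The clause (y_12') is unit, so y_12 = 0.
The clause (y_42') is unit, so y_42 = 0.
The clause (y_43) is unit, so y_43 = 1.
That conflicts with the unit clause (y_43').
Both values of y_22 lead to a conflict.
Both values of y_11 lead to a conflict.
No assignment satisfies every clause.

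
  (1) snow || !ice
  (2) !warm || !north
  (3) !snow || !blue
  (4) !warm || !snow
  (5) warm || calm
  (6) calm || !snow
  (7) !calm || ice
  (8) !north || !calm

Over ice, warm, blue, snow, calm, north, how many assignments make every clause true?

There are 2^6 = 64 truth assignments over (ice, warm, blue, snow, calm, north).
Split on snow. With snow = true, the clauses containing snow are satisfied and !snow drops from the rest; 1 of the 2^5 = 32 assignments to the other variables satisfy what remains.
With snow = false, by the same count on the reduced clause set, 2 assignments work.
Total: 1 + 2 = 3.

3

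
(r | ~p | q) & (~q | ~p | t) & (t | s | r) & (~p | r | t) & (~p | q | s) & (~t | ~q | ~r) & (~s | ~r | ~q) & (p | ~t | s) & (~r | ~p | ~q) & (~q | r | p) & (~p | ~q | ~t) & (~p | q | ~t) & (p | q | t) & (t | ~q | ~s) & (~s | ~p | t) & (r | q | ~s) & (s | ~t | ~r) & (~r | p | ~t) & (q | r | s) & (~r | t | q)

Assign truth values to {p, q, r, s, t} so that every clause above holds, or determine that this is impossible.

Branch on r: set r = 1.
Branch on t: set t = 0.
The clause (q) is unit, so q = 1.
The clause (~p) is unit, so p = 0.
The clause (~s) is unit, so s = 0.
All clauses are satisfied.

p=0,  q=1,  r=1,  s=0,  t=0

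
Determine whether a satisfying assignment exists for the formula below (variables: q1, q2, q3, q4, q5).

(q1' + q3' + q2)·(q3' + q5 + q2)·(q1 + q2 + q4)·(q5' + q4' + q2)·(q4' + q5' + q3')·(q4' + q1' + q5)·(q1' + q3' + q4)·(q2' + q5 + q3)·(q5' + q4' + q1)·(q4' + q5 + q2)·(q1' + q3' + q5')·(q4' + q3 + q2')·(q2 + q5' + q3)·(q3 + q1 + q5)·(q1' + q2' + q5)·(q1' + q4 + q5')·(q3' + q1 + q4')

Try q1 = 0.
Try q2 = 1.
Try q5 = 1.
(q4') alone gives q4 = 0.
All clauses hold; q3 can take either value.
A satisfying assignment: q1 ↦ 0; q2 ↦ 1; q3 ↦ 0; q4 ↦ 0; q5 ↦ 1.

Yes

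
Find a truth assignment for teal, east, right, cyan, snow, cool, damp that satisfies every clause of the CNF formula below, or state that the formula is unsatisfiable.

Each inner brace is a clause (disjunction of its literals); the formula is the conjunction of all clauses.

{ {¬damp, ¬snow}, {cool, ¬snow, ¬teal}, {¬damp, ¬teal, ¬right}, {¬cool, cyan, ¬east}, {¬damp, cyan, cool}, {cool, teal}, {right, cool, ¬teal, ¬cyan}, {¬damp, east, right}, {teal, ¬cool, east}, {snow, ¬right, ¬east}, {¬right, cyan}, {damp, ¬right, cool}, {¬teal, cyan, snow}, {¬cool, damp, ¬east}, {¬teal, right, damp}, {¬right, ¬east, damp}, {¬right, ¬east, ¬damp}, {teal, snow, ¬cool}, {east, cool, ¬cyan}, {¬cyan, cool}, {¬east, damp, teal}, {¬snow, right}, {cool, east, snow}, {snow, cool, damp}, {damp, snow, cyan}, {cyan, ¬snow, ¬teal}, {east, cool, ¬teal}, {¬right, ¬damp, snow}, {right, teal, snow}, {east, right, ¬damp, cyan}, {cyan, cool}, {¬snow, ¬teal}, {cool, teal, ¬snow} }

teal ↦ True,  east ↦ False,  right ↦ True,  cyan ↦ True,  snow ↦ False,  cool ↦ True,  damp ↦ False

Branch on damp: set damp = False.
Branch on cool: set cool = True.
(¬east) alone gives east = False.
(teal) alone gives teal = True.
(right) alone gives right = True.
(cyan) alone gives cyan = True.
(¬snow) alone gives snow = False.
All clauses are satisfied.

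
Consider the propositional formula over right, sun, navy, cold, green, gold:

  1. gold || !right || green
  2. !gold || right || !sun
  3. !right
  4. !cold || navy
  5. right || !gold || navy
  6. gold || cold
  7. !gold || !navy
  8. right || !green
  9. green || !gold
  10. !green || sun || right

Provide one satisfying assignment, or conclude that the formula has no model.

The clause (!right) is unit, so right = false.
The clause (!green) is unit, so green = false.
The clause (!gold) is unit, so gold = false.
The clause (cold) is unit, so cold = true.
The clause (navy) is unit, so navy = true.
Every clause is now satisfied; sun is unconstrained.

right: false,  sun: true,  navy: true,  cold: true,  green: false,  gold: false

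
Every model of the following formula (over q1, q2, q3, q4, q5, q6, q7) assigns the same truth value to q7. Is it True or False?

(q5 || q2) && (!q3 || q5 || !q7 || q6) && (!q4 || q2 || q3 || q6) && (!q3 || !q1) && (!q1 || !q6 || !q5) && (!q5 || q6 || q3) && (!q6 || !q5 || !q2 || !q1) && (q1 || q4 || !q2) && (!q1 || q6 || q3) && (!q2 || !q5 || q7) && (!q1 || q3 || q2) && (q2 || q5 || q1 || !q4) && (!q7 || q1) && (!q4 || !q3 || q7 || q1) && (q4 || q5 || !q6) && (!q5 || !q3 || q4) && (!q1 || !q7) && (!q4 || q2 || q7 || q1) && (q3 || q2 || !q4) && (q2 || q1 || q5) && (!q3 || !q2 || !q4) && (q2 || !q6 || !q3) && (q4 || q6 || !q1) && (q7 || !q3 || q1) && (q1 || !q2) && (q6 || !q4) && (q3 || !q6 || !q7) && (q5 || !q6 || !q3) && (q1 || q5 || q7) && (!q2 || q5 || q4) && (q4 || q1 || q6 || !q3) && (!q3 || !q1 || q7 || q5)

Suppose q7 = true.
(q1) alone gives q1 = true.
That conflicts with the unit clause (!q1).
So every satisfying assignment has q7 = False.

False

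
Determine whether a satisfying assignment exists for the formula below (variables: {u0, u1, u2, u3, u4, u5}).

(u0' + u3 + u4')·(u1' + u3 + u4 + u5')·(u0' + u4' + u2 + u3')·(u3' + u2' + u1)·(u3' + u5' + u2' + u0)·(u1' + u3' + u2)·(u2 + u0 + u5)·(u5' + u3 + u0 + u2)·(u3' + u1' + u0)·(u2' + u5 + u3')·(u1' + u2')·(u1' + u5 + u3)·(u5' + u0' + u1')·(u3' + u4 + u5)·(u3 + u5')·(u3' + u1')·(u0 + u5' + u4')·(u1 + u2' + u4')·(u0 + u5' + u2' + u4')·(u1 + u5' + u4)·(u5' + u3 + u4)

Yes

Case u1 = 0:
Case u3 = 0:
Unit clause (u5') forces u5 = 0.
Case u0 = 1:
Unit clause (u4') forces u4 = 0.
Every clause is now satisfied; u2 is unconstrained.
A satisfying assignment: u0 ↦ 1, u1 ↦ 0, u2 ↦ 1, u3 ↦ 0, u4 ↦ 0, u5 ↦ 0.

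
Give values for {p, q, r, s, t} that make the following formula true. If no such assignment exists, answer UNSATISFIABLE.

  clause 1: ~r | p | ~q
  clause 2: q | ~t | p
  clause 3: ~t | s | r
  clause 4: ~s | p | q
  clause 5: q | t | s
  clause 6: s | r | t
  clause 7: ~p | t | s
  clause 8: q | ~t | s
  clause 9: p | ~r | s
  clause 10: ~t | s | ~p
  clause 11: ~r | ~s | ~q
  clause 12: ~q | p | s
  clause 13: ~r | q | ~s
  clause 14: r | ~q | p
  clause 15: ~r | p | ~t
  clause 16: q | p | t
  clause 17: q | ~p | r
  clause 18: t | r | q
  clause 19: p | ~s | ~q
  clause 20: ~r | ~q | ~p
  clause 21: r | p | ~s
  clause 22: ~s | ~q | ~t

p: 1,  q: 1,  r: 0,  s: 1,  t: 0

Case r = 0:
Case t = 0:
Unit clause (s) forces s = 1.
Unit clause (q) forces q = 1.
Unit clause (p) forces p = 1.
Every clause now holds.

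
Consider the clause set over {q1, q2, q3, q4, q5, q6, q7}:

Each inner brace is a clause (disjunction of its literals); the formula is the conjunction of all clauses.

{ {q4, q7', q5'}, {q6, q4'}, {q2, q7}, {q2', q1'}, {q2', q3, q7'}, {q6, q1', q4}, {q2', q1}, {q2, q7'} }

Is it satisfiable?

No, unsatisfiable

Suppose q6 = 1.
Suppose q2 = 1.
(q1') alone gives q1 = 0.
That conflicts with the unit clause (q1).
That branch fails; take q2 = 0 instead.
(q7) alone gives q7 = 1.
That conflicts with the unit clause (q7').
Neither q2 = 1 nor q2 = 0 works.
That branch fails; take q6 = 0 instead.
(q4') alone gives q4 = 0.
(q1') alone gives q1 = 0.
(q2') alone gives q2 = 0.
(q7) alone gives q7 = 1.
That conflicts with the unit clause (q7').
Neither q6 = 1 nor q6 = 0 works.
No assignment satisfies every clause.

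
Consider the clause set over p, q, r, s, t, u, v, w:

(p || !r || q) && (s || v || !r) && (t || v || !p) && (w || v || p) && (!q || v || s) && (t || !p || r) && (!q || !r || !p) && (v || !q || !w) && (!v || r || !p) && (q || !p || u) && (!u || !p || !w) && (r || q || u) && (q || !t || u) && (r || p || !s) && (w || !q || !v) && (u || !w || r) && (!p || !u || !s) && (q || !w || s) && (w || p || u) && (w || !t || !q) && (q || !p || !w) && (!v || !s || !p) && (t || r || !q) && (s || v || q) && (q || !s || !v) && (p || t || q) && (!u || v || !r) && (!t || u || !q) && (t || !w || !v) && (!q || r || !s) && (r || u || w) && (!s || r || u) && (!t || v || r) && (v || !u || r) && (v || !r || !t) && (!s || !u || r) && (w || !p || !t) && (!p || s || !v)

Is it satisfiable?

Yes, satisfiable

Branch on p: set p = false.
Branch on r: set r = true.
(q) alone gives q = true.
Branch on s: set s = true.
Branch on w: set w = true.
(v) alone gives v = true.
(t) alone gives t = true.
(u) alone gives u = true.
All clauses are satisfied.
A satisfying assignment: p=false; q=true; r=true; s=true; t=true; u=true; v=true; w=true.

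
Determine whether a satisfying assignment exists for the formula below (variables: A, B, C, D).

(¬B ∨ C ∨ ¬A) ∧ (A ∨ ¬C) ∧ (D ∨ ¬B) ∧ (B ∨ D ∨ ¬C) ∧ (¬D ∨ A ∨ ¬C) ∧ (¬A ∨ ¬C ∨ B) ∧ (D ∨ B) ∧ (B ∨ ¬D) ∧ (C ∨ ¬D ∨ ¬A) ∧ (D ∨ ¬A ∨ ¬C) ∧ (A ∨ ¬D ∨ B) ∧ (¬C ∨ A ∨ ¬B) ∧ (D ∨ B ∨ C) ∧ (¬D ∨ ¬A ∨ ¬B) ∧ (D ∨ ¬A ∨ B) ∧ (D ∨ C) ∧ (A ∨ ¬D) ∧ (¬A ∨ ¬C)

No, unsatisfiable

Case A = True:
The clause (¬C) is unit, so C = False.
The clause (¬B) is unit, so B = False.
The clause (D) is unit, so D = True.
Now (¬D) is unsatisfied and unit — conflict.
Backtrack on A: now try A = False.
The clause (¬C) is unit, so C = False.
The clause (D) is unit, so D = True.
Now (¬D) is unsatisfied and unit — conflict.
Neither A = True nor A = False works.
No assignment satisfies every clause.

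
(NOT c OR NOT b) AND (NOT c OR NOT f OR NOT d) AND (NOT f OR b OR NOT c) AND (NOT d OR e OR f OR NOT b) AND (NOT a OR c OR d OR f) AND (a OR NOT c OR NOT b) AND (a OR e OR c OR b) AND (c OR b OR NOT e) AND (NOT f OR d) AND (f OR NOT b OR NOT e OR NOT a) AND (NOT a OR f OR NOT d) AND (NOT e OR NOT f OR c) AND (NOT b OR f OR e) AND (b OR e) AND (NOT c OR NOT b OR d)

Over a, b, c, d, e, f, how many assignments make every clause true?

7

There are 2^6 = 64 truth assignments over (a, b, c, d, e, f).
Split on f. With f = true, the clauses containing f are satisfied and NOT f drops from the rest; 2 of the 2^5 = 32 assignments to the other variables satisfy what remains.
With f = false, by the same count on the reduced clause set, 5 assignments work.
Total: 2 + 5 = 7.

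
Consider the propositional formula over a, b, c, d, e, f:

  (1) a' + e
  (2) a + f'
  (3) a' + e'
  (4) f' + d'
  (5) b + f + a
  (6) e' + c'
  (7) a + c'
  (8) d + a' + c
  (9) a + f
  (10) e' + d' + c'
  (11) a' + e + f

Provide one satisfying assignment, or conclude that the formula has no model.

Try a = 0.
Unit clause (f') forces f = 0.
That conflicts with the unit clause (f).
That branch fails; take a = 1 instead.
Unit clause (e) forces e = 1.
That conflicts with the unit clause (e').
Both values of a lead to a conflict.

UNSATISFIABLE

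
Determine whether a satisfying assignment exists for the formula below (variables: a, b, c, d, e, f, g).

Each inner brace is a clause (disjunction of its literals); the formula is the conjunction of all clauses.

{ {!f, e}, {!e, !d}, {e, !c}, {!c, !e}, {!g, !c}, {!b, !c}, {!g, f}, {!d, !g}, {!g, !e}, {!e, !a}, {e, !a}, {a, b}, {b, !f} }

Branch on f: set f = true.
(e) alone gives e = true.
(!d) alone gives d = false.
(!c) alone gives c = false.
(!g) alone gives g = false.
(!a) alone gives a = false.
(b) alone gives b = true.
Every clause now holds.
A satisfying assignment: a: false,  b: true,  c: false,  d: false,  e: true,  f: true,  g: false.

Yes, satisfiable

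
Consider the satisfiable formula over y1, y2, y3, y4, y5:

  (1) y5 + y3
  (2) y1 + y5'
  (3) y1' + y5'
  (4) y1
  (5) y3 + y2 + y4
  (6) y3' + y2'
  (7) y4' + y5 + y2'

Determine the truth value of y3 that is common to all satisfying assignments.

Suppose y3 = 0.
From the singleton clause (y5), y5 = 1.
From the singleton clause (y1), y1 = 1.
Now (y1') is unsatisfied and unit — conflict.
So every satisfying assignment has y3 = True.

True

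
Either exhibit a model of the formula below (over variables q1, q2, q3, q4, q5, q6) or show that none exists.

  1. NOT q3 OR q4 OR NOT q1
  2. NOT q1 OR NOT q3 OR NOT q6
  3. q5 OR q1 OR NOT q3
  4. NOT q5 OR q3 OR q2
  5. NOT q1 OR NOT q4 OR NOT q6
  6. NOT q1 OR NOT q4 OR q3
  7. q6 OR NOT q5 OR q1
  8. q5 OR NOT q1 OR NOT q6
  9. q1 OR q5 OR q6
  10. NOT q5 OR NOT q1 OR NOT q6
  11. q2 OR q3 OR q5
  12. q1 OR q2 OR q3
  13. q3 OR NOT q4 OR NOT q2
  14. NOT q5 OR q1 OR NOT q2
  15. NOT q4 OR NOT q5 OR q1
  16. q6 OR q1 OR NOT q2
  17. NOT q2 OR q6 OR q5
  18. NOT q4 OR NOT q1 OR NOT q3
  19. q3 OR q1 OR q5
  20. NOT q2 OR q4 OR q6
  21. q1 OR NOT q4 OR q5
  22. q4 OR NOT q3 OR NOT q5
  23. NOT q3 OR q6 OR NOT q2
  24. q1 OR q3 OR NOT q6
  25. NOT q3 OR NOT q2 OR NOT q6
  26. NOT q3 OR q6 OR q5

UNSATISFIABLE

Try q3 = false.
Try q5 = false.
(q2) alone gives q2 = true.
(NOT q4) alone gives q4 = false.
(q6) alone gives q6 = true.
(NOT q1) alone gives q1 = false.
That conflicts with the unit clause (q1).
Undo q5 and try q5 = true.
(q2) alone gives q2 = true.
(NOT q4) alone gives q4 = false.
(q1) alone gives q1 = true.
(NOT q6) alone gives q6 = false.
That conflicts with the unit clause (q6).
Neither q5 = true nor q5 = false works.
Undo q3 and try q3 = true.
Try q4 = true.
(NOT q1) alone gives q1 = false.
(q5) alone gives q5 = true.
That conflicts with the unit clause (NOT q5).
Undo q4 and try q4 = false.
(NOT q1) alone gives q1 = false.
(q5) alone gives q5 = true.
That conflicts with the unit clause (NOT q5).
Neither q4 = true nor q4 = false works.
Neither q3 = true nor q3 = false works.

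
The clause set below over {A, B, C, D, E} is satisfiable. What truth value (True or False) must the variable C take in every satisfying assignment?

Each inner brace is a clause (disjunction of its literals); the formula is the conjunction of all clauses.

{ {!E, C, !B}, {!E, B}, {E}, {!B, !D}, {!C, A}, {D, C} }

Suppose C = false.
Unit clause (E) forces E = true.
Unit clause (!B) forces B = false.
Now (B) is unsatisfied and unit — conflict.
So every satisfying assignment has C = True.

True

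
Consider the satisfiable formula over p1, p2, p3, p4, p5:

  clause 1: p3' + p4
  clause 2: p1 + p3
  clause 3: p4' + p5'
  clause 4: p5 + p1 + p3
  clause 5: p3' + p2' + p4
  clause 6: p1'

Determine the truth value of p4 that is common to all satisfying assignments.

Suppose p4 = 0.
The clause (p3') is unit, so p3 = 0.
The clause (p1) is unit, so p1 = 1.
Now (p1') is unsatisfied and unit — conflict.
So every satisfying assignment has p4 = True.

True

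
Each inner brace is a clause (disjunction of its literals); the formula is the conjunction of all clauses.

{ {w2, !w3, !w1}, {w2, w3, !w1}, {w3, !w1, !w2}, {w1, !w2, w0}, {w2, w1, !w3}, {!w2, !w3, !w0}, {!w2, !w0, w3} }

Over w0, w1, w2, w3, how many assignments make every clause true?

There are 2^4 = 16 truth assignments over (w0, w1, w2, w3).
Split on w3. With w3 = true, the clauses containing w3 are satisfied and !w3 drops from the rest; 1 of the 2^3 = 8 assignments to the other variables satisfy what remains.
With w3 = false, by the same count on the reduced clause set, 2 assignments work.
Total: 1 + 2 = 3.

3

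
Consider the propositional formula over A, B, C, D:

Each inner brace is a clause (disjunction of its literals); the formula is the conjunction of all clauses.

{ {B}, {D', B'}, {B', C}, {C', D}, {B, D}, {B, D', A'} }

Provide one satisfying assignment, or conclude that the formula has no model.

The clause (B) is unit, so B = 1.
The clause (D') is unit, so D = 0.
The clause (C) is unit, so C = 1.
That conflicts with the unit clause (C').

UNSATISFIABLE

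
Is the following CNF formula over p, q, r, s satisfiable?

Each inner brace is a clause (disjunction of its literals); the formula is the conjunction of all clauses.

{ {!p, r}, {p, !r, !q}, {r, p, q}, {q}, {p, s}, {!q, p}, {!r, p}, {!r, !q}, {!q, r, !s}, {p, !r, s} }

No, unsatisfiable

From the singleton clause (q), q = true.
From the singleton clause (p), p = true.
From the singleton clause (r), r = true.
That conflicts with the unit clause (!r).
No assignment satisfies every clause.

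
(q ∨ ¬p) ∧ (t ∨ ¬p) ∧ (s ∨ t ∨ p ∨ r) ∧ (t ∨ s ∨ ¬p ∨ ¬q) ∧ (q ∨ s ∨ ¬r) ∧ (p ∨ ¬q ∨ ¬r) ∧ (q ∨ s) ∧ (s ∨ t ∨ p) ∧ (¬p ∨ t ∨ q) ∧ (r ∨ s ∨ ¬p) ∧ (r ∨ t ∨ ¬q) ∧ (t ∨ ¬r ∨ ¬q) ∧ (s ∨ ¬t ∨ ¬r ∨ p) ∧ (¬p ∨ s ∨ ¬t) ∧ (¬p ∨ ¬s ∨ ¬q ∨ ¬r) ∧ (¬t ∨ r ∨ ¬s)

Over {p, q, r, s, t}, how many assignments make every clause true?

4

There are 2^5 = 32 truth assignments over (p, q, r, s, t).
Split on p. With p = True, the clauses containing p are satisfied and ¬p drops from the rest; 0 of the 2^4 = 16 assignments to the other variables satisfy what remains.
With p = False, by the same count on the reduced clause set, 4 assignments work.
Total: 0 + 4 = 4.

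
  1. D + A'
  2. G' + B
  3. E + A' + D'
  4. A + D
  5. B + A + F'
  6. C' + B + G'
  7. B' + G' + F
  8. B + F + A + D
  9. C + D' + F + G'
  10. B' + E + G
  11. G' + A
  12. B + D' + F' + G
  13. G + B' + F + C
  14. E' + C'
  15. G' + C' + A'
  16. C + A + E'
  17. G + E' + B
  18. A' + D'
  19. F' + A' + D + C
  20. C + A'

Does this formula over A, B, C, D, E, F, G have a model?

Try D = 1.
(A') alone gives A = 0.
(G') alone gives G = 0.
Try B = 0.
(F') alone gives F = 0.
(E') alone gives E = 0.
All clauses hold; C can take either value.
A satisfying assignment: A: 0, B: 0, C: 1, D: 1, E: 0, F: 0, G: 0.

Yes, satisfiable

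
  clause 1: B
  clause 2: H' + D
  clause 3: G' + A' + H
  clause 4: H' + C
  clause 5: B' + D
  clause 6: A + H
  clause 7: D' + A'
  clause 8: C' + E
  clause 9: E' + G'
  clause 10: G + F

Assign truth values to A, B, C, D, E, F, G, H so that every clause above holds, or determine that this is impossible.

A ↦ 0,  B ↦ 1,  C ↦ 1,  D ↦ 1,  E ↦ 1,  F ↦ 1,  G ↦ 0,  H ↦ 1

(B) alone gives B = 1.
(D) alone gives D = 1.
(A') alone gives A = 0.
(H) alone gives H = 1.
(C) alone gives C = 1.
(E) alone gives E = 1.
(G') alone gives G = 0.
(F) alone gives F = 1.
This assignment satisfies each clause.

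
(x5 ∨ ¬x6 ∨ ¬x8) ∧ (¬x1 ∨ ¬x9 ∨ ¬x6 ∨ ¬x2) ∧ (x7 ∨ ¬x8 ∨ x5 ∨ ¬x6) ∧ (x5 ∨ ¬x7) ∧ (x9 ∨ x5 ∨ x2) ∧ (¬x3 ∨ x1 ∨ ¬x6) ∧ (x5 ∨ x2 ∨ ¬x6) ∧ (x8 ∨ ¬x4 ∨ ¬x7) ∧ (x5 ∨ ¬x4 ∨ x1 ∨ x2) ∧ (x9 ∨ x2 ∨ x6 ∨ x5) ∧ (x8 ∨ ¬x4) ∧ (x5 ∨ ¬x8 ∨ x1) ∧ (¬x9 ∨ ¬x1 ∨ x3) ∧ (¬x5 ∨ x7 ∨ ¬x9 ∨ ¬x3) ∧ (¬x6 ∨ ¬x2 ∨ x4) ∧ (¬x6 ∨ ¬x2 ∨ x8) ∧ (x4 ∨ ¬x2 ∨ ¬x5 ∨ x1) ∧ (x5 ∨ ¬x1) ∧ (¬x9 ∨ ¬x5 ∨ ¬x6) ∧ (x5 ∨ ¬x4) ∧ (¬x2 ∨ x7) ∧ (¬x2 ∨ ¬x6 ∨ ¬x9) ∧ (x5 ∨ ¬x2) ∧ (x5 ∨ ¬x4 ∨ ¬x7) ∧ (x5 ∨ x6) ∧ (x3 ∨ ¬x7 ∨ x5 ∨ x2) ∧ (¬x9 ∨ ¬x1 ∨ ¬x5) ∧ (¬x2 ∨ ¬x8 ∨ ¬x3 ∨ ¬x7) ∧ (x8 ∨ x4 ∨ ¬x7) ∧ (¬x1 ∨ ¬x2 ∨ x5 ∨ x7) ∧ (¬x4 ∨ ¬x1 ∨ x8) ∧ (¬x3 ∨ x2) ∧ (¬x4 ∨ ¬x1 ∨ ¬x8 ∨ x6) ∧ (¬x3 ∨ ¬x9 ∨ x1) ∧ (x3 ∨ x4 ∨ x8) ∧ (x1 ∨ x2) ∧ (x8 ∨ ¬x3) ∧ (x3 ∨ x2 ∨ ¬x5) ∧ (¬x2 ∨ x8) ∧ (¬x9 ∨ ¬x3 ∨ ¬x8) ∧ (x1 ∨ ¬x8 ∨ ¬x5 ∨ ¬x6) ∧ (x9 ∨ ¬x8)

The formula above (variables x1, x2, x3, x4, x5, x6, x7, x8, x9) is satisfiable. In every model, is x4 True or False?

Suppose x4 = False.
Case x5 = True:
Case x6 = False:
Case x2 = False:
Unit clause (¬x3) forces x3 = False.
But (x3) is also a unit clause — contradiction.
So x2 must be the other value — set x2 = True.
Unit clause (x1) forces x1 = True.
Unit clause (x7) forces x7 = True.
Unit clause (¬x9) forces x9 = False.
Unit clause (x8) forces x8 = True.
But (¬x8) is also a unit clause — contradiction.
Neither x2 = True nor x2 = False works.
So x6 must be the other value — set x6 = True.
Unit clause (¬x2) forces x2 = False.
Unit clause (¬x9) forces x9 = False.
Unit clause (¬x3) forces x3 = False.
But (x3) is also a unit clause — contradiction.
Neither x6 = True nor x6 = False works.
So x5 must be the other value — set x5 = False.
Unit clause (¬x7) forces x7 = False.
Unit clause (¬x1) forces x1 = False.
Unit clause (¬x8) forces x8 = False.
Unit clause (¬x2) forces x2 = False.
But (x2) is also a unit clause — contradiction.
Neither x5 = True nor x5 = False works.
So every satisfying assignment has x4 = True.

True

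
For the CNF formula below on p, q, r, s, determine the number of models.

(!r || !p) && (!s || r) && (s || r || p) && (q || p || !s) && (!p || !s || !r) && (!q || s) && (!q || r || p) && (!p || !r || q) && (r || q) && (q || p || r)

2

There are 2^4 = 16 truth assignments over (p, q, r, s).
Check each against the 10 clauses (columns in the order p, q, r, s):
  F F F F  ✗ fails (s || r || p)
  F F F T  ✗ fails (!s || r)
  F F T F  ✓ satisfies all
  F F T T  ✗ fails (q || p || !s)
  F T F F  ✗ fails (s || r || p)
  F T F T  ✗ fails (!s || r)
  F T T F  ✗ fails (!q || s)
  F T T T  ✓ satisfies all
  T F F F  ✗ fails (r || q)
  T F F T  ✗ fails (!s || r)
  T F T F  ✗ fails (!r || !p)
  T F T T  ✗ fails (!r || !p)
  T T F F  ✗ fails (!q || s)
  T T F T  ✗ fails (!s || r)
  T T T F  ✗ fails (!r || !p)
  T T T T  ✗ fails (!r || !p)
2 of the 16 rows are models.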